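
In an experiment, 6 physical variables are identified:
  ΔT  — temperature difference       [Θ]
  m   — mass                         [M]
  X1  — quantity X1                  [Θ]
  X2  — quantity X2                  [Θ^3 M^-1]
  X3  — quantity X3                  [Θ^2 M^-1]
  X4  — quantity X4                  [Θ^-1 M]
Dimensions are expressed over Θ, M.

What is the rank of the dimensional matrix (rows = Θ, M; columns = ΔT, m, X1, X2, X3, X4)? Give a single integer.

Write exponents as rows Θ,M / cols ΔT,m,X1,X2,X3,X4:
  Θ: [ 1  0  1  3  2 -1]
  M: [ 0  1  0 -1 -1  1]
Echelon form has 2 nonzero rows (pivots: ΔT,m)

2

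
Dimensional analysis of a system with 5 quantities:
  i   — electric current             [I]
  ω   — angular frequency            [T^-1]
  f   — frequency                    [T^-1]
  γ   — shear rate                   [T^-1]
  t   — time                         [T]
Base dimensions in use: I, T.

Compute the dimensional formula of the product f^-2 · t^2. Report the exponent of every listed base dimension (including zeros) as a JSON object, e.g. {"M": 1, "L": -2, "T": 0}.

{"I": 0, "T": 4}

Exponent matrix [I,T] × [i,ω,f,γ,t]:
  I: [ 1  0  0  0  0]
  T: [ 0 -1 -1 -1  1]
  [I]: (-2)·0+(2)·0 = 0
  [T]: (-2)·-1+(2)·1 = 4
⇒ T^4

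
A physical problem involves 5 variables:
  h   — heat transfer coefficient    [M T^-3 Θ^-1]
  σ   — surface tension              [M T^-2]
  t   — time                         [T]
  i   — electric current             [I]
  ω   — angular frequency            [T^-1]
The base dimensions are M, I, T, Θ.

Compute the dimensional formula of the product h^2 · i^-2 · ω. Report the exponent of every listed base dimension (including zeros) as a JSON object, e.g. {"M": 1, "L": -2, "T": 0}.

{"M": 2, "I": -2, "T": -7, "Θ": -2}

Write exponents as rows M,I,T,Θ / cols h,σ,t,i,ω:
  M: [ 1  1  0  0  0]
  I: [ 0  0  0  1  0]
  T: [-3 -2  1  0 -1]
  Θ: [-1  0  0  0  0]
  [M]: (2)·1+(-2)·0+(1)·0 = 2
  [I]: (2)·0+(-2)·1+(1)·0 = -2
  [T]: (2)·-3+(-2)·0+(1)·-1 = -7
  [Θ]: (2)·-1+(-2)·0+(1)·0 = -2
⇒ M^2 I^-2 T^-7 Θ^-2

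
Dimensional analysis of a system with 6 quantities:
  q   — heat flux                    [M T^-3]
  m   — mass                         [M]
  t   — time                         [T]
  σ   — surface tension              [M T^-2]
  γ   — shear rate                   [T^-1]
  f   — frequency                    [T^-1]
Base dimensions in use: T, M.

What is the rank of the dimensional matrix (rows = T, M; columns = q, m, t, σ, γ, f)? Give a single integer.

2

Exponent matrix [T,M] × [q,m,t,σ,γ,f]:
  T: [-3  0  1 -2 -1 -1]
  M: [ 1  1  0  1  0  0]
RREF → pivots at {q,m} ⇒ r = 2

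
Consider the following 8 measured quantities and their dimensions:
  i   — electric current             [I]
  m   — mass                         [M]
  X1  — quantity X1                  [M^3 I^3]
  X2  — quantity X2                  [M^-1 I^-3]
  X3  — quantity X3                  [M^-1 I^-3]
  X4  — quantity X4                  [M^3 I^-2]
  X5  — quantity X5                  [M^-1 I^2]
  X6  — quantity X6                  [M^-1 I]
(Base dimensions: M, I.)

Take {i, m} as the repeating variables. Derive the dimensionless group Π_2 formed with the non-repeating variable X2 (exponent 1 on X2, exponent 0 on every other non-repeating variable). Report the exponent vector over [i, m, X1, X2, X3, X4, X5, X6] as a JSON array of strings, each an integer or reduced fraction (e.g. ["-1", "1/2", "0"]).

["3", "1", "0", "1", "0", "0", "0", "0"]

Write exponents as rows M,I / cols i,m,X1,X2,X3,X4,X5,X6:
  M: [ 0  1  3 -1 -1  3 -1 -1]
  I: [ 1  0  3 -3 -3 -2  2  1]
Row reduction gives pivot columns i,m; rank = 2
Pivot set = {i,m}, free = {X1,X2,X3,X4,X5,X6}
RREF:
  r0: [   1    0    3   -3   -3   -2    2    1]
  r1: [   0    1    3   -1   -1    3   -1   -1]
Fix exponent of X2 at 1, X1 at 0, X3 at 0, X4 at 0, X5 at 0, X6 at 0; solve each RREF row for its pivot's exponent:
  r0: exp(i) + (-3)·1 = 0 ⇒ exp(i) = 3
  r1: exp(m) + (-1)·1 = 0 ⇒ exp(m) = 1
Π_2 = i^3 · m · X2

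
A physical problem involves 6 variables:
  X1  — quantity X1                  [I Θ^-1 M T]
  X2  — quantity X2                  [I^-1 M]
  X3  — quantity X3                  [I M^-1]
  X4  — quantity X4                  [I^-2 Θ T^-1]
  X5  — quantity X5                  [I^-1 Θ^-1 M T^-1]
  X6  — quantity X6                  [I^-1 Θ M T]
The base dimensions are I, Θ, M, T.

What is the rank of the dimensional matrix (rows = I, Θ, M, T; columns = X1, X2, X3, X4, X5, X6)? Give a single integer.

3

Write exponents as rows I,Θ,M,T / cols X1,X2,X3,X4,X5,X6:
  I: [ 1 -1  1 -2 -1 -1]
  Θ: [-1  0  0  1 -1  1]
  M: [ 1  1 -1  0  1  1]
  T: [ 1  0  0 -1 -1  1]
RREF → pivots at {X1,X2,X5} ⇒ r = 3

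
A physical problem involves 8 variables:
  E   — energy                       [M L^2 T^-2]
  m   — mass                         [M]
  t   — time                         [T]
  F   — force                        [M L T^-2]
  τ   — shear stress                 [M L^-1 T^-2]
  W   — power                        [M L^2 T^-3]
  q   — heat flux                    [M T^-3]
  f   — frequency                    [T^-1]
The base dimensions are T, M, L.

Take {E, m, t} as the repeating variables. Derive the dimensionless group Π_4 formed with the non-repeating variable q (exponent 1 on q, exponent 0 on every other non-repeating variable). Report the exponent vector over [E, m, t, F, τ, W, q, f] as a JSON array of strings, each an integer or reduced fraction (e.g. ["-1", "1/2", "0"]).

Write exponents as rows T,M,L / cols E,m,t,F,τ,W,q,f:
  T: [-2  0  1 -2 -2 -3 -3 -1]
  M: [ 1  1  0  1  1  1  1  0]
  L: [ 2  0  0  1 -1  2  0  0]
RREF → pivots at {E,m,t} ⇒ r = 3
Pivot set = {E,m,t}, free = {F,τ,W,q,f}
RREF:
  r0: [   1    0    0  1/2 -1/2    1    0    0]
  r1: [   0    1    0  1/2  3/2    0    1    0]
  r2: [   0    0    1   -1   -3   -1   -3   -1]
Fix exponent of q at 1, F at 0, τ at 0, W at 0, f at 0; solve each RREF row for its pivot's exponent:
  r0: exp(E) + (0)·1 = 0 ⇒ exp(E) = 0
  r1: exp(m) + (1)·1 = 0 ⇒ exp(m) = -1
  r2: exp(t) + (-3)·1 = 0 ⇒ exp(t) = 3
Π_4 = m^-1 · t^3 · q

["0", "-1", "3", "0", "0", "0", "1", "0"]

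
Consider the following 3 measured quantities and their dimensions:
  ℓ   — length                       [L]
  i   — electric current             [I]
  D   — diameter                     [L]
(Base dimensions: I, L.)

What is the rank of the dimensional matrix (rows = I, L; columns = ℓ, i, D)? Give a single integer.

Dimensional matrix (I×L by ℓ×i×D):
  I: [ 0  1  0]
  L: [ 1  0  1]
Row reduction gives pivot columns ℓ,i; rank = 2

2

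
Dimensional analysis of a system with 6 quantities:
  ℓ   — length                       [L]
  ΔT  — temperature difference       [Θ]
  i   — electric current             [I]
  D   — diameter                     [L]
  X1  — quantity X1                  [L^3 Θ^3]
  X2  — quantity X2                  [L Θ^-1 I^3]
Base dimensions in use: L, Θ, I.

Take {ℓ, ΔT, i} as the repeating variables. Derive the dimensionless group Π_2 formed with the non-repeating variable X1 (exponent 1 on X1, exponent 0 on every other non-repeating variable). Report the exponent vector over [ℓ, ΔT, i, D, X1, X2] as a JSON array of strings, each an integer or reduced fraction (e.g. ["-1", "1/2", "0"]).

Dimensional matrix (L×Θ×I by ℓ×ΔT×i×D×X1×X2):
  L: [ 1  0  0  1  3  1]
  Θ: [ 0  1  0  0  3 -1]
  I: [ 0  0  1  0  0  3]
RREF → pivots at {ℓ,ΔT,i} ⇒ r = 3
Repeat: ℓ,ΔT,i; free: D,X1,X2
RREF:
  r0: [   1    0    0    1    3    1]
  r1: [   0    1    0    0    3   -1]
  r2: [   0    0    1    0    0    3]
Fix exponent of X1 at 1, D at 0, X2 at 0; solve each RREF row for its pivot's exponent:
  r0: exp(ℓ) + (3)·1 = 0 ⇒ exp(ℓ) = -3
  r1: exp(ΔT) + (3)·1 = 0 ⇒ exp(ΔT) = -3
  r2: exp(i) + (0)·1 = 0 ⇒ exp(i) = 0
Π_2 = ℓ^-3 · ΔT^-3 · X1

["-3", "-3", "0", "0", "1", "0"]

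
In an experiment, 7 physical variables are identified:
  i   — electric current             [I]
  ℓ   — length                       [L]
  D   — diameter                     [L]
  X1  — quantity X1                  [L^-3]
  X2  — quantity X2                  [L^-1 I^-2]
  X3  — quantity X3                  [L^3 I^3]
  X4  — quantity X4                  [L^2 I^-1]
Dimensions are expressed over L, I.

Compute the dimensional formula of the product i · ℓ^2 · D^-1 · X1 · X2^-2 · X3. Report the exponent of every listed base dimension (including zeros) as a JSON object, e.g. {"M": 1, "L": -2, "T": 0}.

{"L": 3, "I": 8}

Exponent matrix [L,I] × [i,ℓ,D,X1,X2,X3,X4]:
  L: [ 0  1  1 -3 -1  3  2]
  I: [ 1  0  0  0 -2  3 -1]
  [L]: (1)·0+(2)·1+(-1)·1+(1)·-3+(-2)·-1+(1)·3 = 3
  [I]: (1)·1+(2)·0+(-1)·0+(1)·0+(-2)·-2+(1)·3 = 8
⇒ L^3 I^8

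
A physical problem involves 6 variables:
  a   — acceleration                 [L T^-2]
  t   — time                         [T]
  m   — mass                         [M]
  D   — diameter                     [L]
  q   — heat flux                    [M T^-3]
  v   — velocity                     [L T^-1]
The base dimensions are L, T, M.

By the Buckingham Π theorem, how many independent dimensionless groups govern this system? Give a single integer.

Dimensional matrix (L×T×M by a×t×m×D×q×v):
  L: [ 1  0  0  1  0  1]
  T: [-2  1  0  0 -3 -1]
  M: [ 0  0  1  0  1  0]
RREF → pivots at {a,t,m} ⇒ r = 3
6 vars − rank 3 = 3 Π groups

3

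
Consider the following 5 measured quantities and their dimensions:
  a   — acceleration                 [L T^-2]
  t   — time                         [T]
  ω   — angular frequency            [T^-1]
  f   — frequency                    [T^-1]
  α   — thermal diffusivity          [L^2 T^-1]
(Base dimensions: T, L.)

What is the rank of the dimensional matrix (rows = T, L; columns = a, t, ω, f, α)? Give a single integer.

Write exponents as rows T,L / cols a,t,ω,f,α:
  T: [-2  1 -1 -1 -1]
  L: [ 1  0  0  0  2]
Row reduction gives pivot columns a,t; rank = 2

2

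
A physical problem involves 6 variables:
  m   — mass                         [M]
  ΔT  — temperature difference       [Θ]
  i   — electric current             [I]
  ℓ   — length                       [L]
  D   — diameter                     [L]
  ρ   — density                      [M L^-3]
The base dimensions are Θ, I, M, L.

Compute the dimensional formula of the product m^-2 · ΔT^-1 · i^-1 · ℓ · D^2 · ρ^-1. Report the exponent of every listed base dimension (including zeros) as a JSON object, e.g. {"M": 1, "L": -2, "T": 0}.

Exponent matrix [Θ,I,M,L] × [m,ΔT,i,ℓ,D,ρ]:
  Θ: [ 0  1  0  0  0  0]
  I: [ 0  0  1  0  0  0]
  M: [ 1  0  0  0  0  1]
  L: [ 0  0  0  1  1 -3]
  [Θ]: (-2)·0+(-1)·1+(-1)·0+(1)·0+(2)·0+(-1)·0 = -1
  [I]: (-2)·0+(-1)·0+(-1)·1+(1)·0+(2)·0+(-1)·0 = -1
  [M]: (-2)·1+(-1)·0+(-1)·0+(1)·0+(2)·0+(-1)·1 = -3
  [L]: (-2)·0+(-1)·0+(-1)·0+(1)·1+(2)·1+(-1)·-3 = 6
⇒ Θ^-1 I^-1 M^-3 L^6

{"Θ": -1, "I": -1, "M": -3, "L": 6}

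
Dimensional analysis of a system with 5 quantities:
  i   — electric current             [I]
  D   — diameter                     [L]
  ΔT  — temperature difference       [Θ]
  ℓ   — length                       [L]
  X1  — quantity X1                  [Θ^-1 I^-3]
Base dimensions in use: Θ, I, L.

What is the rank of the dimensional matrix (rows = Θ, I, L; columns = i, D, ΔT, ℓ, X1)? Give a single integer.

3

Exponent matrix [Θ,I,L] × [i,D,ΔT,ℓ,X1]:
  Θ: [ 0  0  1  0 -1]
  I: [ 1  0  0  0 -3]
  L: [ 0  1  0  1  0]
Row reduction gives pivot columns i,D,ΔT; rank = 3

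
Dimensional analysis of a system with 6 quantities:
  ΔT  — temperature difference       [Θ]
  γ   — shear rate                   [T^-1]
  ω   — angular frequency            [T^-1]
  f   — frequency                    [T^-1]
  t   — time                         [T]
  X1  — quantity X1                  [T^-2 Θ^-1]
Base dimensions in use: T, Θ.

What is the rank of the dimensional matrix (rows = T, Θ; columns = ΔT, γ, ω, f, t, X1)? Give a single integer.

2

Exponent matrix [T,Θ] × [ΔT,γ,ω,f,t,X1]:
  T: [ 0 -1 -1 -1  1 -2]
  Θ: [ 1  0  0  0  0 -1]
Row reduction gives pivot columns ΔT,γ; rank = 2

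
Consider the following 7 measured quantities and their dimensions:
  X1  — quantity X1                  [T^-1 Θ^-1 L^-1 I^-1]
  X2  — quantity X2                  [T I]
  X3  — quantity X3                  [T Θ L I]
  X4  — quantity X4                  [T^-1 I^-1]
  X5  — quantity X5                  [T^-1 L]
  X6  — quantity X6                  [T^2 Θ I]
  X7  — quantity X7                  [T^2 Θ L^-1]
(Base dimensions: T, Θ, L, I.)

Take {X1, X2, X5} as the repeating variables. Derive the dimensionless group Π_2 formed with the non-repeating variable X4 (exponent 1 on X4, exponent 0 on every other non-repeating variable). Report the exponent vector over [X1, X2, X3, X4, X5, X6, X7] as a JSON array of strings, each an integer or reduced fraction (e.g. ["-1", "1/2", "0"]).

["0", "1", "0", "1", "0", "0", "0"]

Dimensional matrix (T×Θ×L×I by X1×X2×X3×X4×X5×X6×X7):
  T: [-1  1  1 -1 -1  2  2]
  Θ: [-1  0  1  0  0  1  1]
  L: [-1  0  1  0  1  0 -1]
  I: [-1  1  1 -1  0  1  0]
Row reduction gives pivot columns X1,X2,X5; rank = 3
Pivot set = {X1,X2,X5}, free = {X3,X4,X6,X7}
RREF:
  r0: [   1    0   -1    0    0   -1   -1]
  r1: [   0    1    0   -1    0    0   -1]
  r2: [   0    0    0    0    1   -1   -2]
  r3: [   0    0    0    0    0    0    0]
Fix exponent of X4 at 1, X3 at 0, X6 at 0, X7 at 0; solve each RREF row for its pivot's exponent:
  r0: exp(X1) + (0)·1 = 0 ⇒ exp(X1) = 0
  r1: exp(X2) + (-1)·1 = 0 ⇒ exp(X2) = 1
  r2: exp(X5) + (0)·1 = 0 ⇒ exp(X5) = 0
Π_2 = X2 · X4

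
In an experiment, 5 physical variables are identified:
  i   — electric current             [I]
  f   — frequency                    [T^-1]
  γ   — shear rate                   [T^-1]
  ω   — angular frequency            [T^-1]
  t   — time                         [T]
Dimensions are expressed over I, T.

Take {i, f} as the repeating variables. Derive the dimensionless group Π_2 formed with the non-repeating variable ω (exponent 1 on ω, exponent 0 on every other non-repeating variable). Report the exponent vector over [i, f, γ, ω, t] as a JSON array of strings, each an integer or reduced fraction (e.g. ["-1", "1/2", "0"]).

["0", "-1", "0", "1", "0"]

Dimensional matrix (I×T by i×f×γ×ω×t):
  I: [ 1  0  0  0  0]
  T: [ 0 -1 -1 -1  1]
Row reduction gives pivot columns i,f; rank = 2
Pivot set = {i,f}, free = {γ,ω,t}
RREF:
  r0: [   1    0    0    0    0]
  r1: [   0    1    1    1   -1]
Fix exponent of ω at 1, γ at 0, t at 0; solve each RREF row for its pivot's exponent:
  r0: exp(i) + (0)·1 = 0 ⇒ exp(i) = 0
  r1: exp(f) + (1)·1 = 0 ⇒ exp(f) = -1
Π_2 = f^-1 · ω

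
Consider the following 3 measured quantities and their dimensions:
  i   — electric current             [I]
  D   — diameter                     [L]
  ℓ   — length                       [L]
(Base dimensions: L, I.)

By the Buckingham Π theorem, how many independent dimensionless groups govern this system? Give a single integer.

Exponent matrix [L,I] × [i,D,ℓ]:
  L: [ 0  1  1]
  I: [ 1  0  0]
RREF → pivots at {i,D} ⇒ r = 2
Π count = n − r = 3 − 2 = 1

1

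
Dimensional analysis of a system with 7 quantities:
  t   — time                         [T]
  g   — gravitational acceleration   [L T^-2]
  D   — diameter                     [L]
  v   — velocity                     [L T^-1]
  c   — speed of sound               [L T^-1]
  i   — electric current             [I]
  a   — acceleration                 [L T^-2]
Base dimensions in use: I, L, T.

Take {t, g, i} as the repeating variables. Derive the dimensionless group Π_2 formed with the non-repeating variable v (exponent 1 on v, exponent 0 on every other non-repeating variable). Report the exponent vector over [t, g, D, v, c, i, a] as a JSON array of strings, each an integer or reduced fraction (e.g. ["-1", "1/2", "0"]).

Dimensional matrix (I×L×T by t×g×D×v×c×i×a):
  I: [ 0  0  0  0  0  1  0]
  L: [ 0  1  1  1  1  0  1]
  T: [ 1 -2  0 -1 -1  0 -2]
Row reduction gives pivot columns t,g,i; rank = 3
Pivot set = {t,g,i}, free = {D,v,c,a}
RREF:
  r0: [   1    0    2    1    1    0    0]
  r1: [   0    1    1    1    1    0    1]
  r2: [   0    0    0    0    0    1    0]
Fix exponent of v at 1, D at 0, c at 0, a at 0; solve each RREF row for its pivot's exponent:
  r0: exp(t) + (1)·1 = 0 ⇒ exp(t) = -1
  r1: exp(g) + (1)·1 = 0 ⇒ exp(g) = -1
  r2: exp(i) + (0)·1 = 0 ⇒ exp(i) = 0
Π_2 = t^-1 · g^-1 · v

["-1", "-1", "0", "1", "0", "0", "0"]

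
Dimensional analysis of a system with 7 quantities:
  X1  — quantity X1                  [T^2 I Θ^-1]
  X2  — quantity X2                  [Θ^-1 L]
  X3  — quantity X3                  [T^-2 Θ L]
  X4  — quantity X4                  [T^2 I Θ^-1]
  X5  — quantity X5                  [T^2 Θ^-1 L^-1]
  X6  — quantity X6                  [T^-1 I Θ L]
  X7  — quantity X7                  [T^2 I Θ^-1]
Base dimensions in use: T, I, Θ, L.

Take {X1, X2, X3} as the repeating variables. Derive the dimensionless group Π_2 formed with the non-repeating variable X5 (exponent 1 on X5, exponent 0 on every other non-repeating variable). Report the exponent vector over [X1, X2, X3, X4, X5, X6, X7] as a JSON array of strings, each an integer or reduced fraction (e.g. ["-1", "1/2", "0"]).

["0", "0", "1", "0", "1", "0", "0"]

Dimensional matrix (T×I×Θ×L by X1×X2×X3×X4×X5×X6×X7):
  T: [ 2  0 -2  2  2 -1  2]
  I: [ 1  0  0  1  0  1  1]
  Θ: [-1 -1  1 -1 -1  1 -1]
  L: [ 0  1  1  0 -1  1  0]
RREF → pivots at {X1,X2,X3} ⇒ r = 3
Pivot set = {X1,X2,X3}, free = {X4,X5,X6,X7}
RREF:
  r0: [   1    0    0    1    0    1    1]
  r1: [   0    1    0    0    0 -1/2    0]
  r2: [   0    0    1    0   -1  3/2    0]
  r3: [   0    0    0    0    0    0    0]
Fix exponent of X5 at 1, X4 at 0, X6 at 0, X7 at 0; solve each RREF row for its pivot's exponent:
  r0: exp(X1) + (0)·1 = 0 ⇒ exp(X1) = 0
  r1: exp(X2) + (0)·1 = 0 ⇒ exp(X2) = 0
  r2: exp(X3) + (-1)·1 = 0 ⇒ exp(X3) = 1
Π_2 = X3 · X5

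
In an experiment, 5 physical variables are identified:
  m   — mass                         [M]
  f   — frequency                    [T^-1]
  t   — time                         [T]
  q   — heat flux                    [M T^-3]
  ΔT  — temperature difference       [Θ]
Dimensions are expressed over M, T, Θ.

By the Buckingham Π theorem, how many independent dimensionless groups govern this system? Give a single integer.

Dimensional matrix (M×T×Θ by m×f×t×q×ΔT):
  M: [ 1  0  0  1  0]
  T: [ 0 -1  1 -3  0]
  Θ: [ 0  0  0  0  1]
Echelon form has 3 nonzero rows (pivots: m,f,ΔT)
n=5, r=3 ⇒ 2 dimensionless groups

2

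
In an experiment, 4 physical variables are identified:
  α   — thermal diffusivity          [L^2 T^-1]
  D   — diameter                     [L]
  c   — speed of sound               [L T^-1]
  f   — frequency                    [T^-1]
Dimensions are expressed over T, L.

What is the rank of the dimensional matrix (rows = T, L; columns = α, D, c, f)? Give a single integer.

Dimensional matrix (T×L by α×D×c×f):
  T: [-1  0 -1 -1]
  L: [ 2  1  1  0]
Row reduction gives pivot columns α,D; rank = 2

2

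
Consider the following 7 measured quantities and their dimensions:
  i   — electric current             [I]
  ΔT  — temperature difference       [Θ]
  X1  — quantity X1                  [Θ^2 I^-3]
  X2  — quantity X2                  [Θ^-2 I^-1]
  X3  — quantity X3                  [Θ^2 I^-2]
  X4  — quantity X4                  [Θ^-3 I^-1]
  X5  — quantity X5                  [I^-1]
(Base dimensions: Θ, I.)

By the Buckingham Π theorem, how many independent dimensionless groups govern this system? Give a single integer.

Write exponents as rows Θ,I / cols i,ΔT,X1,X2,X3,X4,X5:
  Θ: [ 0  1  2 -2  2 -3  0]
  I: [ 1  0 -3 -1 -2 -1 -1]
Row reduction gives pivot columns i,ΔT; rank = 2
Π count = n − r = 7 − 2 = 5

5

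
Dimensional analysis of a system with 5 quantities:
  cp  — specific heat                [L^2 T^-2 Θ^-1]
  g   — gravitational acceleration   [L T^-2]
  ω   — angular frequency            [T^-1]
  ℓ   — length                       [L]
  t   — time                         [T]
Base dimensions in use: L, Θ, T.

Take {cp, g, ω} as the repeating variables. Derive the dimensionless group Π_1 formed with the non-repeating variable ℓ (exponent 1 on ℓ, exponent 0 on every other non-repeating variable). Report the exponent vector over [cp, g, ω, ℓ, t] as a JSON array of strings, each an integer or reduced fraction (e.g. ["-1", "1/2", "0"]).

["0", "-1", "2", "1", "0"]

Dimensional matrix (L×Θ×T by cp×g×ω×ℓ×t):
  L: [ 2  1  0  1  0]
  Θ: [-1  0  0  0  0]
  T: [-2 -2 -1  0  1]
RREF → pivots at {cp,g,ω} ⇒ r = 3
Repeat: cp,g,ω; free: ℓ,t
RREF:
  r0: [   1    0    0    0    0]
  r1: [   0    1    0    1    0]
  r2: [   0    0    1   -2   -1]
Fix exponent of ℓ at 1, t at 0; solve each RREF row for its pivot's exponent:
  r0: exp(cp) + (0)·1 = 0 ⇒ exp(cp) = 0
  r1: exp(g) + (1)·1 = 0 ⇒ exp(g) = -1
  r2: exp(ω) + (-2)·1 = 0 ⇒ exp(ω) = 2
Π_1 = g^-1 · ω^2 · ℓ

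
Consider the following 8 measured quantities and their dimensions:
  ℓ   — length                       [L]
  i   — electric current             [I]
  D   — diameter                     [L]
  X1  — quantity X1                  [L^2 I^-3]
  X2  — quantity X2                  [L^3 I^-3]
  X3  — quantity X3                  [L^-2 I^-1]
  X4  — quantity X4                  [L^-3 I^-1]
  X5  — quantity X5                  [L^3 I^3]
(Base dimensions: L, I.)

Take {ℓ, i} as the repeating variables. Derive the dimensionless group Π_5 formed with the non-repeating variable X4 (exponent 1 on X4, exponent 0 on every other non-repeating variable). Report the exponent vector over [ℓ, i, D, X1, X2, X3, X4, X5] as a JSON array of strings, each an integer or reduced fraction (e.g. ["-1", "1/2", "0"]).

["3", "1", "0", "0", "0", "0", "1", "0"]

Dimensional matrix (L×I by ℓ×i×D×X1×X2×X3×X4×X5):
  L: [ 1  0  1  2  3 -2 -3  3]
  I: [ 0  1  0 -3 -3 -1 -1  3]
Echelon form has 2 nonzero rows (pivots: ℓ,i)
Pivot set = {ℓ,i}, free = {D,X1,X2,X3,X4,X5}
RREF:
  r0: [   1    0    1    2    3   -2   -3    3]
  r1: [   0    1    0   -3   -3   -1   -1    3]
Fix exponent of X4 at 1, D at 0, X1 at 0, X2 at 0, X3 at 0, X5 at 0; solve each RREF row for its pivot's exponent:
  r0: exp(ℓ) + (-3)·1 = 0 ⇒ exp(ℓ) = 3
  r1: exp(i) + (-1)·1 = 0 ⇒ exp(i) = 1
Π_5 = ℓ^3 · i · X4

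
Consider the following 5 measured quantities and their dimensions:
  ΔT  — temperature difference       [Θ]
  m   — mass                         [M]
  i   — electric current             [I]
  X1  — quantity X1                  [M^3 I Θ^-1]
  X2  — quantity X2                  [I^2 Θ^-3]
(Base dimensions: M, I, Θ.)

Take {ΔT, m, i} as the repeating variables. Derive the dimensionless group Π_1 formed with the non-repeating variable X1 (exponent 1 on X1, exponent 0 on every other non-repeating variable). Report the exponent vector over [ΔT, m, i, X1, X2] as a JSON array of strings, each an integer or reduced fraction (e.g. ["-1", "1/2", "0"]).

Dimensional matrix (M×I×Θ by ΔT×m×i×X1×X2):
  M: [ 0  1  0  3  0]
  I: [ 0  0  1  1  2]
  Θ: [ 1  0  0 -1 -3]
Row reduction gives pivot columns ΔT,m,i; rank = 3
Pivot set = {ΔT,m,i}, free = {X1,X2}
RREF:
  r0: [   1    0    0   -1   -3]
  r1: [   0    1    0    3    0]
  r2: [   0    0    1    1    2]
Fix exponent of X1 at 1, X2 at 0; solve each RREF row for its pivot's exponent:
  r0: exp(ΔT) + (-1)·1 = 0 ⇒ exp(ΔT) = 1
  r1: exp(m) + (3)·1 = 0 ⇒ exp(m) = -3
  r2: exp(i) + (1)·1 = 0 ⇒ exp(i) = -1
Π_1 = ΔT · m^-3 · i^-1 · X1

["1", "-3", "-1", "1", "0"]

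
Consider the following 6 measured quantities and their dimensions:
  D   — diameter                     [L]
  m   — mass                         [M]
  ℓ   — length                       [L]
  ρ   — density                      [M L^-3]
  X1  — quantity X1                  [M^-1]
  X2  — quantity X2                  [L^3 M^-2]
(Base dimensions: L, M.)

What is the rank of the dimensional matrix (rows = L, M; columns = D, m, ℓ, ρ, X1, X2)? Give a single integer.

2

Write exponents as rows L,M / cols D,m,ℓ,ρ,X1,X2:
  L: [ 1  0  1 -3  0  3]
  M: [ 0  1  0  1 -1 -2]
Row reduction gives pivot columns D,m; rank = 2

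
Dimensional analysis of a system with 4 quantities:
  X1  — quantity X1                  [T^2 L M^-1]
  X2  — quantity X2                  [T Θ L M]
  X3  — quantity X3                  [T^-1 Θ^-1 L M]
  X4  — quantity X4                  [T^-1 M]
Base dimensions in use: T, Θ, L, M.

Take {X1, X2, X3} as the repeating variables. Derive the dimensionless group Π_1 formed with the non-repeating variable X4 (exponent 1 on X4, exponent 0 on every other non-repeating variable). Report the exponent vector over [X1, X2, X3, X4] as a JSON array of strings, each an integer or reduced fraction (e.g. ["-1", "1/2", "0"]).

Exponent matrix [T,Θ,L,M] × [X1,X2,X3,X4]:
  T: [ 2  1 -1 -1]
  Θ: [ 0  1 -1  0]
  L: [ 1  1  1  0]
  M: [-1  1  1  1]
Echelon form has 3 nonzero rows (pivots: X1,X2,X3)
Repeat: X1,X2,X3; free: X4
RREF:
  r0: [   1    0    0 -1/2]
  r1: [   0    1    0  1/4]
  r2: [   0    0    1  1/4]
  r3: [   0    0    0    0]
Fix exponent of X4 at 1; solve each RREF row for its pivot's exponent:
  r0: exp(X1) + (-1/2)·1 = 0 ⇒ exp(X1) = 1/2
  r1: exp(X2) + (1/4)·1 = 0 ⇒ exp(X2) = -1/4
  r2: exp(X3) + (1/4)·1 = 0 ⇒ exp(X3) = -1/4
Π_1 = X1^(1/2) · X2^(-1/4) · X3^(-1/4) · X4

["1/2", "-1/4", "-1/4", "1"]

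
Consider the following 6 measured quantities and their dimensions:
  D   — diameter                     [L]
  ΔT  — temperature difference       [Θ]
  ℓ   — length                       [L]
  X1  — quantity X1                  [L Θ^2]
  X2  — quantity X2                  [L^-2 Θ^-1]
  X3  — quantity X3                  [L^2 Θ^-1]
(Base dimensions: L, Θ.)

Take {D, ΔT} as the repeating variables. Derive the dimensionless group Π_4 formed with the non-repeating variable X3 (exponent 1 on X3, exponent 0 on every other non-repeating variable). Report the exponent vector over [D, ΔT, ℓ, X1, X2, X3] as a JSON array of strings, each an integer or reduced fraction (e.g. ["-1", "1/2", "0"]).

["-2", "1", "0", "0", "0", "1"]

Dimensional matrix (L×Θ by D×ΔT×ℓ×X1×X2×X3):
  L: [ 1  0  1  1 -2  2]
  Θ: [ 0  1  0  2 -1 -1]
Echelon form has 2 nonzero rows (pivots: D,ΔT)
Repeat: D,ΔT; free: ℓ,X1,X2,X3
RREF:
  r0: [   1    0    1    1   -2    2]
  r1: [   0    1    0    2   -1   -1]
Fix exponent of X3 at 1, ℓ at 0, X1 at 0, X2 at 0; solve each RREF row for its pivot's exponent:
  r0: exp(D) + (2)·1 = 0 ⇒ exp(D) = -2
  r1: exp(ΔT) + (-1)·1 = 0 ⇒ exp(ΔT) = 1
Π_4 = D^-2 · ΔT · X3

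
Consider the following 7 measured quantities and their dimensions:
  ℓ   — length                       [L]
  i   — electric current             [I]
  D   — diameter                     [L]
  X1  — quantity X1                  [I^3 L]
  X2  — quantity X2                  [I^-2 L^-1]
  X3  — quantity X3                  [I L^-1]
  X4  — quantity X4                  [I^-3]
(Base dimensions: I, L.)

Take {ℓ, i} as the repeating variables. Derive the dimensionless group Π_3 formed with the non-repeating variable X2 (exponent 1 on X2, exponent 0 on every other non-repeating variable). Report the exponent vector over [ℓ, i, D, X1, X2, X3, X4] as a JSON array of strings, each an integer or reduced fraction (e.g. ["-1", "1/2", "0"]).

["1", "2", "0", "0", "1", "0", "0"]

Dimensional matrix (I×L by ℓ×i×D×X1×X2×X3×X4):
  I: [ 0  1  0  3 -2  1 -3]
  L: [ 1  0  1  1 -1 -1  0]
Row reduction gives pivot columns ℓ,i; rank = 2
Repeat: ℓ,i; free: D,X1,X2,X3,X4
RREF:
  r0: [   1    0    1    1   -1   -1    0]
  r1: [   0    1    0    3   -2    1   -3]
Fix exponent of X2 at 1, D at 0, X1 at 0, X3 at 0, X4 at 0; solve each RREF row for its pivot's exponent:
  r0: exp(ℓ) + (-1)·1 = 0 ⇒ exp(ℓ) = 1
  r1: exp(i) + (-2)·1 = 0 ⇒ exp(i) = 2
Π_3 = ℓ · i^2 · X2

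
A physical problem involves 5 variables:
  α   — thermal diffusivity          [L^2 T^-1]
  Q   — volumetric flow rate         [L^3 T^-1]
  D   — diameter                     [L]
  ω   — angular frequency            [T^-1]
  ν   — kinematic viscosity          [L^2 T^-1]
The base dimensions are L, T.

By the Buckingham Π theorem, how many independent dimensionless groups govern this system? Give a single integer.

Dimensional matrix (L×T by α×Q×D×ω×ν):
  L: [ 2  3  1  0  2]
  T: [-1 -1  0 -1 -1]
Echelon form has 2 nonzero rows (pivots: α,Q)
Π count = n − r = 5 − 2 = 3

3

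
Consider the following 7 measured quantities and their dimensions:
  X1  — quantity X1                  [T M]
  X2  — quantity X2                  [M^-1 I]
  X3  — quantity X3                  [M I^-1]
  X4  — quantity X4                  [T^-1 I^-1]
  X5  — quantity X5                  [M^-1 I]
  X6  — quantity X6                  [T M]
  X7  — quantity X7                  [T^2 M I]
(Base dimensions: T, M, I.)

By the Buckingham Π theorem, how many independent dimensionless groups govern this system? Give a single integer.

Exponent matrix [T,M,I] × [X1,X2,X3,X4,X5,X6,X7]:
  T: [ 1  0  0 -1  0  1  2]
  M: [ 1 -1  1  0 -1  1  1]
  I: [ 0  1 -1 -1  1  0  1]
Row reduction gives pivot columns X1,X2; rank = 2
n=7, r=2 ⇒ 5 dimensionless groups

5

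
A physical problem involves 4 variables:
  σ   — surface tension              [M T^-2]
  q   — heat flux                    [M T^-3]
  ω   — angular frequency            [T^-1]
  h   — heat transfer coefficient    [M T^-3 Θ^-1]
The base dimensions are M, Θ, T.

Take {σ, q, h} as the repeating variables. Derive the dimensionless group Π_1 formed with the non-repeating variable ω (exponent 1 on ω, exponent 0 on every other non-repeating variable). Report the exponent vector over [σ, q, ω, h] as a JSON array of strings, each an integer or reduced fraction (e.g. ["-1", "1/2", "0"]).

["1", "-1", "1", "0"]

Write exponents as rows M,Θ,T / cols σ,q,ω,h:
  M: [ 1  1  0  1]
  Θ: [ 0  0  0 -1]
  T: [-2 -3 -1 -3]
Echelon form has 3 nonzero rows (pivots: σ,q,h)
Pivot set = {σ,q,h}, free = {ω}
RREF:
  r0: [   1    0   -1    0]
  r1: [   0    1    1    0]
  r2: [   0    0    0    1]
Fix exponent of ω at 1; solve each RREF row for its pivot's exponent:
  r0: exp(σ) + (-1)·1 = 0 ⇒ exp(σ) = 1
  r1: exp(q) + (1)·1 = 0 ⇒ exp(q) = -1
  r2: exp(h) + (0)·1 = 0 ⇒ exp(h) = 0
Π_1 = σ · q^-1 · ω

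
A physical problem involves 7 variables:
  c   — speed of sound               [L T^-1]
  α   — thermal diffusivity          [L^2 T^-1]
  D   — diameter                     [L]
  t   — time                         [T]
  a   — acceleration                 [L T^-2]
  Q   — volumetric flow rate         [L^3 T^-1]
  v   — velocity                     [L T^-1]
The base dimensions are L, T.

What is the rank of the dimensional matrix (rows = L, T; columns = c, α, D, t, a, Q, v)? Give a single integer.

Dimensional matrix (L×T by c×α×D×t×a×Q×v):
  L: [ 1  2  1  0  1  3  1]
  T: [-1 -1  0  1 -2 -1 -1]
Row reduction gives pivot columns c,α; rank = 2

2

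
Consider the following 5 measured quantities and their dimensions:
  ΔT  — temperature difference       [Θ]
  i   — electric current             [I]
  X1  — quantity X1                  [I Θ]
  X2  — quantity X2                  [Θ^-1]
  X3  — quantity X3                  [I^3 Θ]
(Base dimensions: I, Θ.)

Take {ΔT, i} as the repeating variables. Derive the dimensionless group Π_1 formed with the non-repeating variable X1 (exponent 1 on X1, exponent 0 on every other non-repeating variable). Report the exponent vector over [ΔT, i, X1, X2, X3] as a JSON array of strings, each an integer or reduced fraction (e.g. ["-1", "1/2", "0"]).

Exponent matrix [I,Θ] × [ΔT,i,X1,X2,X3]:
  I: [ 0  1  1  0  3]
  Θ: [ 1  0  1 -1  1]
RREF → pivots at {ΔT,i} ⇒ r = 2
Pivot set = {ΔT,i}, free = {X1,X2,X3}
RREF:
  r0: [   1    0    1   -1    1]
  r1: [   0    1    1    0    3]
Fix exponent of X1 at 1, X2 at 0, X3 at 0; solve each RREF row for its pivot's exponent:
  r0: exp(ΔT) + (1)·1 = 0 ⇒ exp(ΔT) = -1
  r1: exp(i) + (1)·1 = 0 ⇒ exp(i) = -1
Π_1 = ΔT^-1 · i^-1 · X1

["-1", "-1", "1", "0", "0"]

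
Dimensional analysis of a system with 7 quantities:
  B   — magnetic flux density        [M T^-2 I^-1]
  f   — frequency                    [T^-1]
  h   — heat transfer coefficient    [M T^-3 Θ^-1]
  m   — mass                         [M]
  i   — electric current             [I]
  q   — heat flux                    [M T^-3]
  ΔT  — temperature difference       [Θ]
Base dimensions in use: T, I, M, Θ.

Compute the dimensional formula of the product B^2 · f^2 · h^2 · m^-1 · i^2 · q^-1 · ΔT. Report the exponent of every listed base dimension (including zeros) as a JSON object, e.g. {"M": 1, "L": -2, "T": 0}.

{"T": -9, "I": 0, "M": 2, "Θ": -1}

Dimensional matrix (T×I×M×Θ by B×f×h×m×i×q×ΔT):
  T: [-2 -1 -3  0  0 -3  0]
  I: [-1  0  0  0  1  0  0]
  M: [ 1  0  1  1  0  1  0]
  Θ: [ 0  0 -1  0  0  0  1]
  [T]: (2)·-2+(2)·-1+(2)·-3+(-1)·0+(2)·0+(-1)·-3+(1)·0 = -9
  [I]: (2)·-1+(2)·0+(2)·0+(-1)·0+(2)·1+(-1)·0+(1)·0 = 0
  [M]: (2)·1+(2)·0+(2)·1+(-1)·1+(2)·0+(-1)·1+(1)·0 = 2
  [Θ]: (2)·0+(2)·0+(2)·-1+(-1)·0+(2)·0+(-1)·0+(1)·1 = -1
⇒ T^-9 M^2 Θ^-1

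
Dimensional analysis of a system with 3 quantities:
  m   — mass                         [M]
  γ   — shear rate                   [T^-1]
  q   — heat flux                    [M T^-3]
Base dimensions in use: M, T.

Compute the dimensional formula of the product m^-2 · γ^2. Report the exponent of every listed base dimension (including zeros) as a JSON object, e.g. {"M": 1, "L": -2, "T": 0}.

{"M": -2, "T": -2}

Write exponents as rows M,T / cols m,γ,q:
  M: [ 1  0  1]
  T: [ 0 -1 -3]
  [M]: (-2)·1+(2)·0 = -2
  [T]: (-2)·0+(2)·-1 = -2
⇒ M^-2 T^-2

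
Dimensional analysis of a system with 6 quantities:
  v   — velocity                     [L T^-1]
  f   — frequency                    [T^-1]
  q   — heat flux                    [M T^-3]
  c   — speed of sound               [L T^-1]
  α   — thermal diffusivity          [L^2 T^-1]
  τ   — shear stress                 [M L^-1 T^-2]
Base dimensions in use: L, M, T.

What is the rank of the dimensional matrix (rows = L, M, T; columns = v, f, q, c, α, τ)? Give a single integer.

3

Dimensional matrix (L×M×T by v×f×q×c×α×τ):
  L: [ 1  0  0  1  2 -1]
  M: [ 0  0  1  0  0  1]
  T: [-1 -1 -3 -1 -1 -2]
Echelon form has 3 nonzero rows (pivots: v,f,q)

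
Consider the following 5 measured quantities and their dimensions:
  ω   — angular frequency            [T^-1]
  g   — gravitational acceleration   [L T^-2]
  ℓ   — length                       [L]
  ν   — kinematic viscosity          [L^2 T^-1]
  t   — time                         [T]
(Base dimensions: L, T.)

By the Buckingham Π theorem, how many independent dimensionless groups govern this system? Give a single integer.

Dimensional matrix (L×T by ω×g×ℓ×ν×t):
  L: [ 0  1  1  2  0]
  T: [-1 -2  0 -1  1]
RREF → pivots at {ω,g} ⇒ r = 2
5 vars − rank 2 = 3 Π groups

3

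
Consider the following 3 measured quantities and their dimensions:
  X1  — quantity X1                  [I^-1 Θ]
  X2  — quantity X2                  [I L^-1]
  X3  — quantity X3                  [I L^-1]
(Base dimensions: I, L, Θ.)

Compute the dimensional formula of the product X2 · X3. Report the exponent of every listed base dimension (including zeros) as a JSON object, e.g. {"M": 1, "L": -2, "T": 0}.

Exponent matrix [I,L,Θ] × [X1,X2,X3]:
  I: [-1  1  1]
  L: [ 0 -1 -1]
  Θ: [ 1  0  0]
  [I]: (1)·1+(1)·1 = 2
  [L]: (1)·-1+(1)·-1 = -2
  [Θ]: (1)·0+(1)·0 = 0
⇒ I^2 L^-2

{"I": 2, "L": -2, "Θ": 0}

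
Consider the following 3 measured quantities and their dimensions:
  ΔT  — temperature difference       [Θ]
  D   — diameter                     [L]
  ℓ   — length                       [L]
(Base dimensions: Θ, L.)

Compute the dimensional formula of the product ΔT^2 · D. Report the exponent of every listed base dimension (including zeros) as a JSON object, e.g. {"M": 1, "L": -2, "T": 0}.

{"Θ": 2, "L": 1}

Exponent matrix [Θ,L] × [ΔT,D,ℓ]:
  Θ: [ 1  0  0]
  L: [ 0  1  1]
  [Θ]: (2)·1+(1)·0 = 2
  [L]: (2)·0+(1)·1 = 1
⇒ Θ^2 L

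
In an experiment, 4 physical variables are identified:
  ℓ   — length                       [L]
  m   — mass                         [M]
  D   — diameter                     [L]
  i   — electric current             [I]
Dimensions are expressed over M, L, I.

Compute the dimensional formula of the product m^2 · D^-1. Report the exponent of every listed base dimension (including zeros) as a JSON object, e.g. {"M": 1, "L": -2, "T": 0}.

{"M": 2, "L": -1, "I": 0}

Write exponents as rows M,L,I / cols ℓ,m,D,i:
  M: [ 0  1  0  0]
  L: [ 1  0  1  0]
  I: [ 0  0  0  1]
  [M]: (2)·1+(-1)·0 = 2
  [L]: (2)·0+(-1)·1 = -1
  [I]: (2)·0+(-1)·0 = 0
⇒ M^2 L^-1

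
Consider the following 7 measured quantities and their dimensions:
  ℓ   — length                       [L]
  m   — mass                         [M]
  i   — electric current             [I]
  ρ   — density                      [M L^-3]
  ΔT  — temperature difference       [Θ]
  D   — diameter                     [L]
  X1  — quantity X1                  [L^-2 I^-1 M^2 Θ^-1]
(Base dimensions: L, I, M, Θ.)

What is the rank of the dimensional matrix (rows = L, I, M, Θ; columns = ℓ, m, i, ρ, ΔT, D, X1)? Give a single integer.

4

Exponent matrix [L,I,M,Θ] × [ℓ,m,i,ρ,ΔT,D,X1]:
  L: [ 1  0  0 -3  0  1 -2]
  I: [ 0  0  1  0  0  0 -1]
  M: [ 0  1  0  1  0  0  2]
  Θ: [ 0  0  0  0  1  0 -1]
RREF → pivots at {ℓ,m,i,ΔT} ⇒ r = 4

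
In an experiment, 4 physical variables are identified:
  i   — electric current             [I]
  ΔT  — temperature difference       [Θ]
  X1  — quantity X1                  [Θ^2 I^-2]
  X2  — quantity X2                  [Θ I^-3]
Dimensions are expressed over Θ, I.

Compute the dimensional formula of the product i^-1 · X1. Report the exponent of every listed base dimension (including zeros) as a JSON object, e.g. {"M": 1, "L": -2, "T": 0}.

{"Θ": 2, "I": -3}

Write exponents as rows Θ,I / cols i,ΔT,X1,X2:
  Θ: [ 0  1  2  1]
  I: [ 1  0 -2 -3]
  [Θ]: (-1)·0+(1)·2 = 2
  [I]: (-1)·1+(1)·-2 = -3
⇒ Θ^2 I^-3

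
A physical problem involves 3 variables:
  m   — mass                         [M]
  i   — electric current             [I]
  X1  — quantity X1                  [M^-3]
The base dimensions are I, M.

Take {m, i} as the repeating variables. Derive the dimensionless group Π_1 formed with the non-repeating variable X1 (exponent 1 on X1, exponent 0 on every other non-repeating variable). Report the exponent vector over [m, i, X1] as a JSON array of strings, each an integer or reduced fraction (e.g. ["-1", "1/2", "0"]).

Write exponents as rows I,M / cols m,i,X1:
  I: [ 0  1  0]
  M: [ 1  0 -3]
Echelon form has 2 nonzero rows (pivots: m,i)
Pivot set = {m,i}, free = {X1}
RREF:
  r0: [   1    0   -3]
  r1: [   0    1    0]
Fix exponent of X1 at 1; solve each RREF row for its pivot's exponent:
  r0: exp(m) + (-3)·1 = 0 ⇒ exp(m) = 3
  r1: exp(i) + (0)·1 = 0 ⇒ exp(i) = 0
Π_1 = m^3 · X1

["3", "0", "1"]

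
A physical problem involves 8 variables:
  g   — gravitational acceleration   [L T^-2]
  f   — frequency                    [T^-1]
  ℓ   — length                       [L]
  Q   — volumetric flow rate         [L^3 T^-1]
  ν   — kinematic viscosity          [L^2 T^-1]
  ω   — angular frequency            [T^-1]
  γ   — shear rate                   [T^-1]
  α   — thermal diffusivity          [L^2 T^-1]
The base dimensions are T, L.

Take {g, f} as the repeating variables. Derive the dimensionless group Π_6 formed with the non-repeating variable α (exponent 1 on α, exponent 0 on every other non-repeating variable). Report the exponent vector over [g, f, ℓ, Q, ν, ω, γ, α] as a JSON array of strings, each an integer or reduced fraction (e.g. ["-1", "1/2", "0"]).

["-2", "3", "0", "0", "0", "0", "0", "1"]

Exponent matrix [T,L] × [g,f,ℓ,Q,ν,ω,γ,α]:
  T: [-2 -1  0 -1 -1 -1 -1 -1]
  L: [ 1  0  1  3  2  0  0  2]
Row reduction gives pivot columns g,f; rank = 2
Repeat: g,f; free: ℓ,Q,ν,ω,γ,α
RREF:
  r0: [   1    0    1    3    2    0    0    2]
  r1: [   0    1   -2   -5   -3    1    1   -3]
Fix exponent of α at 1, ℓ at 0, Q at 0, ν at 0, ω at 0, γ at 0; solve each RREF row for its pivot's exponent:
  r0: exp(g) + (2)·1 = 0 ⇒ exp(g) = -2
  r1: exp(f) + (-3)·1 = 0 ⇒ exp(f) = 3
Π_6 = g^-2 · f^3 · α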